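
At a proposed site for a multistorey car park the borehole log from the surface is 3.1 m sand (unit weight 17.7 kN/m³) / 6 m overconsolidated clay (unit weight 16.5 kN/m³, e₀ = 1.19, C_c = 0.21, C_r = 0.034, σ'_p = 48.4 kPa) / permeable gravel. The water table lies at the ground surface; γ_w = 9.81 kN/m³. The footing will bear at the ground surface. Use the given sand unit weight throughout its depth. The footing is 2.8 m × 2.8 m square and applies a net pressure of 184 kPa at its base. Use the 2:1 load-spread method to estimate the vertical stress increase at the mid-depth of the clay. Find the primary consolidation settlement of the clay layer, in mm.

Mid-depth of clay below the ground surface: z = 3.1 + 6/2 = 6.1 m.
Total vertical stress at mid-clay: σ_v = 17.7×3.1 + 16.5×3 = 104.37 kPa.
Pore pressure: u = 9.81×(6.1 − 0) = 59.841 kPa.
Initial effective stress: σ'_0 = σ_v − u = 104.37 − 59.841 = 44.529 kPa.
Stress increase at mid-clay by the 2:1 spreading method:
Δσ = qBL/((B+z)(L+z)) = 184×2.8×2.8/((2.8+6.1)(2.8+6.1)) = 18.212 kPa
Final effective stress: σ'_f = 44.529 + 18.212 = 62.741 kPa.
σ'_f = 62.741 > σ'_p = 48.4 kPa, so the stress path crosses the preconsolidation pressure — recompression up to σ'_p, then virgin compression beyond:
S_c = H/(1+e₀)·[C_r·log₁₀(σ'_p/σ'_0) + C_c·log₁₀(σ'_f/σ'_p)]
    = 6/2.19 × [0.034×log₁₀(48.4/44.529) + 0.21×log₁₀(62.741/48.4)]
    = 2.7397 × [0.0012309 + 0.023668] = 0.06822 m

S_c ≈ 68.2 mm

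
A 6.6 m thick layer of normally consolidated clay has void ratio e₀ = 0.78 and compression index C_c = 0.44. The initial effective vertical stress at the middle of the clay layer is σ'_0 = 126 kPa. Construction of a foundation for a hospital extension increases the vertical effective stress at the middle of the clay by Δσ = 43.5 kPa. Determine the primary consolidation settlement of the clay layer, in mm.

Final effective stress: σ'_f = σ'_0 + Δσ = 126 + 43.5 = 169.5 kPa.
Normally consolidated clay, so the full stress increment lies on the virgin compression line:
S_c = C_c·H/(1+e₀)·log₁₀(σ'_f/σ'_0) = 0.44×6.6/(1+0.78)×log₁₀(169.5/126)
    = 1.6315 × 0.1288 = 0.2101 m

S_c ≈ 210 mm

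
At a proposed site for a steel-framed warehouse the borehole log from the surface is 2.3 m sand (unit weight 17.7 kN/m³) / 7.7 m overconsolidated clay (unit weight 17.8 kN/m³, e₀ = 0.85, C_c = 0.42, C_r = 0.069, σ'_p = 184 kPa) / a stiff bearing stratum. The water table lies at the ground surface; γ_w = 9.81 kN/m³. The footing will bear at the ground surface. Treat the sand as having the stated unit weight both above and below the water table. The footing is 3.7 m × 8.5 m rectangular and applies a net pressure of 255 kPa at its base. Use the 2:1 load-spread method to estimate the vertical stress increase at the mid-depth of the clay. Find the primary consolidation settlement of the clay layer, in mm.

S_c ≈ 94.7 mm

Mid-depth of clay below the ground surface: z = 2.3 + 7.7/2 = 6.15 m.
Total vertical stress at mid-clay: σ_v = 17.7×2.3 + 17.8×3.85 = 109.24 kPa.
Pore pressure: u = 9.81×(6.15 − 0) = 60.332 kPa.
Initial effective stress: σ'_0 = σ_v − u = 109.24 − 60.332 = 48.908 kPa.
Stress increase at mid-clay by the 2:1 spreading method:
Δσ = qBL/((B+z)(L+z)) = 255×3.7×8.5/((3.7+6.15)(8.5+6.15)) = 55.576 kPa
Final effective stress: σ'_f = 48.908 + 55.576 = 104.48 kPa.
σ'_f = 104.48 ≤ σ'_p = 184 kPa, so the clay remains overconsolidated and only the recompression index applies:
S_c = C_r·H/(1+e₀)·log₁₀(σ'_f/σ'_0) = 0.069×7.7/1.85×log₁₀(104.48/48.908)
    = 0.28719 × 0.32965 = 0.09467 m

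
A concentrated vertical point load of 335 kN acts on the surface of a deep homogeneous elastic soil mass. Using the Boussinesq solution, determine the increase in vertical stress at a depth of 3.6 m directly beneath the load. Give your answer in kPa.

Δσ_z ≈ 12.3 kPa

Boussinesq vertical stress below a point load on an elastic half-space:
Δσ_z = 3P/(2πz²) · [1 + (r/z)²]^(−5/2)
r/z = 0/3.6 = 0; [1+(r/z)²]^(−5/2) = 1.
Δσ_z = 3×335/(2π×3.6²) × 1 = 12.342 × 1 = 12.34 kPa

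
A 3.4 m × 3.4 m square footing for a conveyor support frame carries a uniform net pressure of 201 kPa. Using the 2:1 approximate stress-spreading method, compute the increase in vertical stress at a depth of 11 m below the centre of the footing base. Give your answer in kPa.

By the 2:1 method the load spreads at 1 horizontal : 2 vertical, so at depth z the loaded area has grown by z in each plan dimension:
Δσ = qBL/((B+z)(L+z)) = 201×3.4×3.4/((3.4+11)(3.4+11)) = 11.205 kPa

Δσ_z ≈ 11.2 kPa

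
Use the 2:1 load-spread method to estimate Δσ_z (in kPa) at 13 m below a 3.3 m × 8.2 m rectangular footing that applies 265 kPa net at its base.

Δσ_z ≈ 20.8 kPa

By the 2:1 method the load spreads at 1 horizontal : 2 vertical, so at depth z the loaded area has grown by z in each plan dimension:
Δσ = qBL/((B+z)(L+z)) = 265×3.3×8.2/((3.3+13)(8.2+13)) = 20.752 kPa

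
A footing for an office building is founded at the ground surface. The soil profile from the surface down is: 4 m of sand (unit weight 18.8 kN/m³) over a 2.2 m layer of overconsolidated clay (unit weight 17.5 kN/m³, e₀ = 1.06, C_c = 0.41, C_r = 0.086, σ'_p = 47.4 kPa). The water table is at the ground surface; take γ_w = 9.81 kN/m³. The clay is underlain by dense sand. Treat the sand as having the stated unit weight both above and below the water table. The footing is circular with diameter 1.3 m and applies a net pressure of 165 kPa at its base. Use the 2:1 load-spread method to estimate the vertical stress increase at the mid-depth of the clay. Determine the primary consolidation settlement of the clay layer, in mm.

Mid-depth of clay below the ground surface: z = 4 + 2.2/2 = 5.1 m.
Total vertical stress at mid-clay: σ_v = 18.8×4 + 17.5×1.1 = 94.45 kPa.
Pore pressure: u = 9.81×(5.1 − 0) = 50.031 kPa.
Initial effective stress: σ'_0 = σ_v − u = 94.45 − 50.031 = 44.419 kPa.
Stress increase at mid-clay by the 2:1 spreading method:
Δσ ≈ qD²/(D+z)² = 165×1.3²/(1.3+5.1)² = 6.8079 kPa
Final effective stress: σ'_f = 44.419 + 6.8079 = 51.227 kPa.
σ'_f = 51.227 > σ'_p = 47.4 kPa, so the stress path crosses the preconsolidation pressure — recompression up to σ'_p, then virgin compression beyond:
S_c = H/(1+e₀)·[C_r·log₁₀(σ'_p/σ'_0) + C_c·log₁₀(σ'_f/σ'_p)]
    = 2.2/2.06 × [0.086×log₁₀(47.4/44.419) + 0.41×log₁₀(51.227/47.4)]
    = 1.068 × [0.002426 + 0.013825] = 0.01736 m

S_c ≈ 17.4 mm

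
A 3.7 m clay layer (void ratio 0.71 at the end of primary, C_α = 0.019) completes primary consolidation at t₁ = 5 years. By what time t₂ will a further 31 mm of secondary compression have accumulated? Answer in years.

S_s = C_α·H/(1+e_p)·log₁₀(t₂/t₁) ⇒ log₁₀(t₂/t₁) = S_s·(1+e_p)/(C_α·H).
log₁₀(t₂/t₁) = 0.031 × (1+0.71) / (0.019×3.7) = 0.7541
t₂ = t₁ × 10^0.7541 = 5 × 5.676 = 28.38 years

t₂ ≈ 28.4 years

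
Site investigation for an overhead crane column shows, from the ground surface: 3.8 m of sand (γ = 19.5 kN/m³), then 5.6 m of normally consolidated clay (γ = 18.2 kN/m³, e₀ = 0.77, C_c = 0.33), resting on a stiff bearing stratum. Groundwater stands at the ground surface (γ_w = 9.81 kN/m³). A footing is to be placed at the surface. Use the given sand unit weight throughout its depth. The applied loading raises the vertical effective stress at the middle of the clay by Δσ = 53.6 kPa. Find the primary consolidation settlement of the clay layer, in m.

S_c ≈ 0.288 m

Mid-depth of clay below the ground surface: z = 3.8 + 5.6/2 = 6.6 m.
Total vertical stress at mid-clay: σ_v = 19.5×3.8 + 18.2×2.8 = 125.06 kPa.
Pore pressure: u = 9.81×(6.6 − 0) = 64.746 kPa.
Initial effective stress: σ'_0 = σ_v − u = 125.06 − 64.746 = 60.314 kPa.
Final effective stress: σ'_f = σ'_0 + Δσ = 60.314 + 53.6 = 113.91 kPa.
Normally consolidated clay, so the full stress increment lies on the virgin compression line:
S_c = C_c·H/(1+e₀)·log₁₀(σ'_f/σ'_0) = 0.33×5.6/(1+0.77)×log₁₀(113.91/60.314)
    = 1.0441 × 0.27614 = 0.2883 m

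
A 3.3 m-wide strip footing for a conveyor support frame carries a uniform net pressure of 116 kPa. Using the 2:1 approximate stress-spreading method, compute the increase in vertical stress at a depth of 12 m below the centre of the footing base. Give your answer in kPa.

By the 2:1 method the load spreads at 1 horizontal : 2 vertical, so at depth z the loaded area has grown by z in each plan dimension:
Δσ = qB/(B+z) = 116×3.3/(3.3+12) = 25.02 kPa

Δσ_z ≈ 25 kPa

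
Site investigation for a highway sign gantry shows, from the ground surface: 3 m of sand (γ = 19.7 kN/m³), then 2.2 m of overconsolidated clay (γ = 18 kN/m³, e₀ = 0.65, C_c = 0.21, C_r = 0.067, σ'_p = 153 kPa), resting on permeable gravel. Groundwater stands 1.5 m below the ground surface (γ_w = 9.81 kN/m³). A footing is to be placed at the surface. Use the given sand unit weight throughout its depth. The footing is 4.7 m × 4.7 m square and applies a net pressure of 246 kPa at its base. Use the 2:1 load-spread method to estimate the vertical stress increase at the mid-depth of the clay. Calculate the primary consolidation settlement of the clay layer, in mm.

Mid-depth of clay below the ground surface: z = 3 + 2.2/2 = 4.1 m.
Total vertical stress at mid-clay: σ_v = 19.7×3 + 18×1.1 = 78.9 kPa.
Pore pressure: u = 9.81×(4.1 − 1.5) = 25.506 kPa.
Initial effective stress: σ'_0 = σ_v − u = 78.9 − 25.506 = 53.394 kPa.
Stress increase at mid-clay by the 2:1 spreading method:
Δσ = qBL/((B+z)(L+z)) = 246×4.7×4.7/((4.7+4.1)(4.7+4.1)) = 70.172 kPa
Final effective stress: σ'_f = 53.394 + 70.172 = 123.57 kPa.
σ'_f = 123.57 ≤ σ'_p = 153 kPa, so the clay remains overconsolidated and only the recompression index applies:
S_c = C_r·H/(1+e₀)·log₁₀(σ'_f/σ'_0) = 0.067×2.2/1.65×log₁₀(123.57/53.394)
    = 0.089331 × 0.36442 = 0.03255 m

S_c ≈ 32.6 mm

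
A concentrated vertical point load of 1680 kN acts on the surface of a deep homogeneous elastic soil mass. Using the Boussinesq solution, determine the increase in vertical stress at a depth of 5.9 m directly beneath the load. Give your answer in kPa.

Boussinesq vertical stress below a point load on an elastic half-space:
Δσ_z = 3P/(2πz²) · [1 + (r/z)²]^(−5/2)
r/z = 0/5.9 = 0; [1+(r/z)²]^(−5/2) = 1.
Δσ_z = 3×1680/(2π×5.9²) × 1 = 23.043 × 1 = 23.04 kPa

Δσ_z ≈ 23 kPa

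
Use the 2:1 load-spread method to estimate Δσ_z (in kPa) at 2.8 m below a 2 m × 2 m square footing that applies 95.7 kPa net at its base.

Δσ_z ≈ 16.6 kPa

By the 2:1 method the load spreads at 1 horizontal : 2 vertical, so at depth z the loaded area has grown by z in each plan dimension:
Δσ = qBL/((B+z)(L+z)) = 95.7×2×2/((2+2.8)(2+2.8)) = 16.615 kPa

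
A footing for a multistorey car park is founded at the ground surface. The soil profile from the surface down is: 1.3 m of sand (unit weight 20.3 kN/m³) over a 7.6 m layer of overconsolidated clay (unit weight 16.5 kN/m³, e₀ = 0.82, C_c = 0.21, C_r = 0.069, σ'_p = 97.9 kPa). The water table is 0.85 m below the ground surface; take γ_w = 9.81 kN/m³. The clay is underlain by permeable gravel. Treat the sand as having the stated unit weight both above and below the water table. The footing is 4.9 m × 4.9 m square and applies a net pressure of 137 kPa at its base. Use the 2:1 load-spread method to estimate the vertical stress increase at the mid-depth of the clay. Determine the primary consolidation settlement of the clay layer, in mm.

Mid-depth of clay below the ground surface: z = 1.3 + 7.6/2 = 5.1 m.
Total vertical stress at mid-clay: σ_v = 20.3×1.3 + 16.5×3.8 = 89.09 kPa.
Pore pressure: u = 9.81×(5.1 − 0.85) = 41.693 kPa.
Initial effective stress: σ'_0 = σ_v − u = 89.09 − 41.693 = 47.397 kPa.
Stress increase at mid-clay by the 2:1 spreading method:
Δσ = qBL/((B+z)(L+z)) = 137×4.9×4.9/((4.9+5.1)(4.9+5.1)) = 32.894 kPa
Final effective stress: σ'_f = 47.397 + 32.894 = 80.291 kPa.
σ'_f = 80.291 ≤ σ'_p = 97.9 kPa, so the clay remains overconsolidated and only the recompression index applies:
S_c = C_r·H/(1+e₀)·log₁₀(σ'_f/σ'_0) = 0.069×7.6/1.82×log₁₀(80.291/47.397)
    = 0.28813 × 0.22892 = 0.06596 m

S_c ≈ 66 mm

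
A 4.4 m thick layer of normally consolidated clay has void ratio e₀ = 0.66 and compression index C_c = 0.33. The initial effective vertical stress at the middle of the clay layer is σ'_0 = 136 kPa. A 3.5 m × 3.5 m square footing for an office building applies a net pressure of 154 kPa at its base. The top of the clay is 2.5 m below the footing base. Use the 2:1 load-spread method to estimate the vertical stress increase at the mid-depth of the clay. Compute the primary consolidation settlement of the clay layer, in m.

Mid-depth of clay below the footing base: z = 2.5 + 4.4/2 = 4.7 m.
Stress increase at mid-clay by the 2:1 spreading method:
Δσ = qBL/((B+z)(L+z)) = 154×3.5×3.5/((3.5+4.7)(3.5+4.7)) = 28.056 kPa
Final effective stress: σ'_f = σ'_0 + Δσ = 136 + 28.056 = 164.06 kPa.
Normally consolidated clay, so the full stress increment lies on the virgin compression line:
S_c = C_c·H/(1+e₀)·log₁₀(σ'_f/σ'_0) = 0.33×4.4/(1+0.66)×log₁₀(164.06/136)
    = 0.8747 × 0.081464 = 0.07126 m

S_c ≈ 0.0713 m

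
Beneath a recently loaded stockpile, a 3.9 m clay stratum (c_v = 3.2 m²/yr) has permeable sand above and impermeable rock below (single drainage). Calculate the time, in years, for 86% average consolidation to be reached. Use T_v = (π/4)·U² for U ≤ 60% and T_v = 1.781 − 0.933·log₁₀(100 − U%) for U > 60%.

Drainage path length: H_d = H = 3.9 m (single drainage).
U > 60%: T_v = 1.781 − 0.933·log₁₀(100 − 86) = 0.71166.
t = T_v·H_d²/c_v = 0.71166×3.9²/3.2 = 3.383 years.

t ≈ 3.38 years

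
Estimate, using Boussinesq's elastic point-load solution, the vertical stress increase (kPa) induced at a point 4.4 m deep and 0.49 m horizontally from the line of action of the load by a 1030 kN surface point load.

Δσ_z ≈ 24.6 kPa

Boussinesq vertical stress below a point load on an elastic half-space:
Δσ_z = 3P/(2πz²) · [1 + (r/z)²]^(−5/2)
r/z = 0.49/4.4 = 0.11136; [1+(r/z)²]^(−5/2) = 0.96966.
Δσ_z = 3×1030/(2π×4.4²) × 0.96966 = 25.402 × 0.96966 = 24.63 kPa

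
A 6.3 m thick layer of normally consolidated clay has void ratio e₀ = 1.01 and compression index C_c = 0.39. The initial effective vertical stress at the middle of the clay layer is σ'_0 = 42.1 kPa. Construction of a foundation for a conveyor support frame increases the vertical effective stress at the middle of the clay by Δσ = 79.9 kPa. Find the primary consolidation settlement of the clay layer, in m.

Final effective stress: σ'_f = σ'_0 + Δσ = 42.1 + 79.9 = 122 kPa.
Normally consolidated clay, so the full stress increment lies on the virgin compression line:
S_c = C_c·H/(1+e₀)·log₁₀(σ'_f/σ'_0) = 0.39×6.3/(1+1.01)×log₁₀(122/42.1)
    = 1.2224 × 0.46208 = 0.5648 m

S_c ≈ 0.565 m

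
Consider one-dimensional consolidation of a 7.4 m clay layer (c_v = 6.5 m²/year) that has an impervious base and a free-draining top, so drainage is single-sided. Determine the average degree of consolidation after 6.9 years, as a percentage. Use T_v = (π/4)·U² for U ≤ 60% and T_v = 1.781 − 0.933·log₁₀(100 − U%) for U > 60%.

U ≈ 89.3 %

Drainage path length: H_d = H = 7.4 m (single drainage).
T_v = c_v·t/H_d² = 6.5×6.9/7.4² = 0.81903.
T_v = 0.81903 corresponds to the U > 60% branch:
U = 1 − 10^((1.781 − T_v)/0.933)/100 = 0.8926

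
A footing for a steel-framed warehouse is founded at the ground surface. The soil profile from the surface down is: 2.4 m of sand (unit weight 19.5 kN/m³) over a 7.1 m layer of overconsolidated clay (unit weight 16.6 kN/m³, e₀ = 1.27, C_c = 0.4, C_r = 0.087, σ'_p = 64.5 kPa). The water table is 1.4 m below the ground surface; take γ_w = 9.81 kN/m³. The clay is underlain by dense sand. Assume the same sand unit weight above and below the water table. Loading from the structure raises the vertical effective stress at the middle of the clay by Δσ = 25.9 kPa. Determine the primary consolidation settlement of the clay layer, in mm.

S_c ≈ 169 mm

Mid-depth of clay below the ground surface: z = 2.4 + 7.1/2 = 5.95 m.
Total vertical stress at mid-clay: σ_v = 19.5×2.4 + 16.6×3.55 = 105.73 kPa.
Pore pressure: u = 9.81×(5.95 − 1.4) = 44.636 kPa.
Initial effective stress: σ'_0 = σ_v − u = 105.73 − 44.636 = 61.094 kPa.
Final effective stress: σ'_f = 61.094 + 25.9 = 86.994 kPa.
σ'_f = 86.994 > σ'_p = 64.5 kPa, so the stress path crosses the preconsolidation pressure — recompression up to σ'_p, then virgin compression beyond:
S_c = H/(1+e₀)·[C_r·log₁₀(σ'_p/σ'_0) + C_c·log₁₀(σ'_f/σ'_p)]
    = 7.1/2.27 × [0.087×log₁₀(64.5/61.094) + 0.4×log₁₀(86.994/64.5)]
    = 3.1278 × [0.0020498 + 0.051972] = 0.169 m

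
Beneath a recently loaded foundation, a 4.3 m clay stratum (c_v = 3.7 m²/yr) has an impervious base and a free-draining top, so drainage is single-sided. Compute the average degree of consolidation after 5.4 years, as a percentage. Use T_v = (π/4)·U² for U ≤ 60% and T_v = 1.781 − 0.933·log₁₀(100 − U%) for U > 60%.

Drainage path length: H_d = H = 4.3 m (single drainage).
T_v = c_v·t/H_d² = 3.7×5.4/4.3² = 1.0806.
T_v = 1.0806 corresponds to the U > 60% branch:
U = 1 − 10^((1.781 − T_v)/0.933)/100 = 0.9437

U ≈ 94.4 %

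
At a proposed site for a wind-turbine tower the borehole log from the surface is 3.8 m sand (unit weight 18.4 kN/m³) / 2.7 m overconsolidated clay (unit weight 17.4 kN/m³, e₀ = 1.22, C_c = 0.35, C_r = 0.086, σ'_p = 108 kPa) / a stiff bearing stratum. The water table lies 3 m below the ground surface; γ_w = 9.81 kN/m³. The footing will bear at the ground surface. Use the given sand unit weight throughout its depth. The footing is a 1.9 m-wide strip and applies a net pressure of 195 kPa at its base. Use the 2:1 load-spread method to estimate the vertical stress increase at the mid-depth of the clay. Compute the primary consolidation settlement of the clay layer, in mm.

Mid-depth of clay below the ground surface: z = 3.8 + 2.7/2 = 5.15 m.
Total vertical stress at mid-clay: σ_v = 18.4×3.8 + 17.4×1.35 = 93.41 kPa.
Pore pressure: u = 9.81×(5.15 − 3) = 21.091 kPa.
Initial effective stress: σ'_0 = σ_v − u = 93.41 − 21.091 = 72.319 kPa.
Stress increase at mid-clay by the 2:1 spreading method:
Δσ = qB/(B+z) = 195×1.9/(1.9+5.15) = 52.553 kPa
Final effective stress: σ'_f = 72.319 + 52.553 = 124.87 kPa.
σ'_f = 124.87 > σ'_p = 108 kPa, so the stress path crosses the preconsolidation pressure — recompression up to σ'_p, then virgin compression beyond:
S_c = H/(1+e₀)·[C_r·log₁₀(σ'_p/σ'_0) + C_c·log₁₀(σ'_f/σ'_p)]
    = 2.7/2.22 × [0.086×log₁₀(108/72.319) + 0.35×log₁₀(124.87/108)]
    = 1.2162 × [0.014979 + 0.022062] = 0.04505 m

S_c ≈ 45 mm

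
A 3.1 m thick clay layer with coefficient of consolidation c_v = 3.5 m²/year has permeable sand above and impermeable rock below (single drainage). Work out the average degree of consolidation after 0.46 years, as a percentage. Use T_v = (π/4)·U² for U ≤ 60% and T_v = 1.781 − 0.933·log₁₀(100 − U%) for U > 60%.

Drainage path length: H_d = H = 3.1 m (single drainage).
T_v = c_v·t/H_d² = 3.5×0.46/3.1² = 0.16753.
T_v = 0.16753 corresponds to the U ≤ 60% branch:
U = √(4T_v/π) = 0.4619

U ≈ 46.2 %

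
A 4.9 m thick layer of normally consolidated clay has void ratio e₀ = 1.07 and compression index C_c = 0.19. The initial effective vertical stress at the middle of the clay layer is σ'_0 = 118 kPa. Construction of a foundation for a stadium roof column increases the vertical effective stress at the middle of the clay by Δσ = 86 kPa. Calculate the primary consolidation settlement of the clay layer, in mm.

Final effective stress: σ'_f = σ'_0 + Δσ = 118 + 86 = 204 kPa.
Normally consolidated clay, so the full stress increment lies on the virgin compression line:
S_c = C_c·H/(1+e₀)·log₁₀(σ'_f/σ'_0) = 0.19×4.9/(1+1.07)×log₁₀(204/118)
    = 0.44976 × 0.23775 = 0.1069 m

S_c ≈ 107 mm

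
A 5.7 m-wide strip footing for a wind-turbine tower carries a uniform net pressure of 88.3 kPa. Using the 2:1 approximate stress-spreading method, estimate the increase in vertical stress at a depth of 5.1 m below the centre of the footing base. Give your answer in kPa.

Δσ_z ≈ 46.6 kPa

By the 2:1 method the load spreads at 1 horizontal : 2 vertical, so at depth z the loaded area has grown by z in each plan dimension:
Δσ = qB/(B+z) = 88.3×5.7/(5.7+5.1) = 46.603 kPa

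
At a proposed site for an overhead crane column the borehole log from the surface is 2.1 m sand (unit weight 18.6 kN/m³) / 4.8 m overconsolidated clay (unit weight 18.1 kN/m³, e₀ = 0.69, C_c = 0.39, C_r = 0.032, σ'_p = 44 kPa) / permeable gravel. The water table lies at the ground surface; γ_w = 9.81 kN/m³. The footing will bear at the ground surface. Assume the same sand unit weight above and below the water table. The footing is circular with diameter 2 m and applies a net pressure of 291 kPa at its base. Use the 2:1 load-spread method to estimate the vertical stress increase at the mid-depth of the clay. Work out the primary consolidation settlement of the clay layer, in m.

S_c ≈ 0.2 m

Mid-depth of clay below the ground surface: z = 2.1 + 4.8/2 = 4.5 m.
Total vertical stress at mid-clay: σ_v = 18.6×2.1 + 18.1×2.4 = 82.5 kPa.
Pore pressure: u = 9.81×(4.5 − 0) = 44.145 kPa.
Initial effective stress: σ'_0 = σ_v − u = 82.5 − 44.145 = 38.355 kPa.
Stress increase at mid-clay by the 2:1 spreading method:
Δσ ≈ qD²/(D+z)² = 291×2²/(2+4.5)² = 27.55 kPa
Final effective stress: σ'_f = 38.355 + 27.55 = 65.905 kPa.
σ'_f = 65.905 > σ'_p = 44 kPa, so the stress path crosses the preconsolidation pressure — recompression up to σ'_p, then virgin compression beyond:
S_c = H/(1+e₀)·[C_r·log₁₀(σ'_p/σ'_0) + C_c·log₁₀(σ'_f/σ'_p)]
    = 4.8/1.69 × [0.032×log₁₀(44/38.355) + 0.39×log₁₀(65.905/44)]
    = 2.8402 × [0.0019082 + 0.068432] = 0.1998 m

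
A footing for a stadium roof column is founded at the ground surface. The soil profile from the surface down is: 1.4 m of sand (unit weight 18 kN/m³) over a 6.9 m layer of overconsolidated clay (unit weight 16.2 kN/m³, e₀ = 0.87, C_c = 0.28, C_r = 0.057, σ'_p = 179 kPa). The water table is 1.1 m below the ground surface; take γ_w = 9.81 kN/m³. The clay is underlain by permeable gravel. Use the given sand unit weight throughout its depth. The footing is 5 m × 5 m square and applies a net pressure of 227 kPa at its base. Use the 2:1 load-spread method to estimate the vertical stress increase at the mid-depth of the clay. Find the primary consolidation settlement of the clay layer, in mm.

Mid-depth of clay below the ground surface: z = 1.4 + 6.9/2 = 4.85 m.
Total vertical stress at mid-clay: σ_v = 18×1.4 + 16.2×3.45 = 81.09 kPa.
Pore pressure: u = 9.81×(4.85 − 1.1) = 36.788 kPa.
Initial effective stress: σ'_0 = σ_v − u = 81.09 − 36.788 = 44.302 kPa.
Stress increase at mid-clay by the 2:1 spreading method:
Δσ = qBL/((B+z)(L+z)) = 227×5×5/((5+4.85)(5+4.85)) = 58.492 kPa
Final effective stress: σ'_f = 44.302 + 58.492 = 102.79 kPa.
σ'_f = 102.79 ≤ σ'_p = 179 kPa, so the clay remains overconsolidated and only the recompression index applies:
S_c = C_r·H/(1+e₀)·log₁₀(σ'_f/σ'_0) = 0.057×6.9/1.87×log₁₀(102.79/44.302)
    = 0.21032 × 0.36553 = 0.07688 m

S_c ≈ 76.9 mm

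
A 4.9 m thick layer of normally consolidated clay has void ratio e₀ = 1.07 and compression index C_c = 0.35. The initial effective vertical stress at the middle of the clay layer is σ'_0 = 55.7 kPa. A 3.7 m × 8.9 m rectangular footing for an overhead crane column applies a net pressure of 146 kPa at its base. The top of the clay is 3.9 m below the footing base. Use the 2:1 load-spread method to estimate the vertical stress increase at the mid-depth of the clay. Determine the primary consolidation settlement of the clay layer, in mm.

Mid-depth of clay below the footing base: z = 3.9 + 4.9/2 = 6.35 m.
Stress increase at mid-clay by the 2:1 spreading method:
Δσ = qBL/((B+z)(L+z)) = 146×3.7×8.9/((3.7+6.35)(8.9+6.35)) = 31.37 kPa
Final effective stress: σ'_f = σ'_0 + Δσ = 55.7 + 31.37 = 87.07 kPa.
Normally consolidated clay, so the full stress increment lies on the virgin compression line:
S_c = C_c·H/(1+e₀)·log₁₀(σ'_f/σ'_0) = 0.35×4.9/(1+1.07)×log₁₀(87.07/55.7)
    = 0.8285 × 0.19401 = 0.1607 m

S_c ≈ 161 mm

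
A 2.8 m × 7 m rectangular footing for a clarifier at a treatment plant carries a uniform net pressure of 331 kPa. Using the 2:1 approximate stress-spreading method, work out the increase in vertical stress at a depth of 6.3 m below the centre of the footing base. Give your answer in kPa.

Δσ_z ≈ 53.6 kPa

By the 2:1 method the load spreads at 1 horizontal : 2 vertical, so at depth z the loaded area has grown by z in each plan dimension:
Δσ = qBL/((B+z)(L+z)) = 331×2.8×7/((2.8+6.3)(7+6.3)) = 53.603 kPa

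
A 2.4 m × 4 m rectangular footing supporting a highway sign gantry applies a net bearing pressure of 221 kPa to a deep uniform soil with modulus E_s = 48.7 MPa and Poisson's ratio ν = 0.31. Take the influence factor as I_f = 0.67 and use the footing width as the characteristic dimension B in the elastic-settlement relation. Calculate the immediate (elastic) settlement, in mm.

Immediate (elastic) settlement: S_e = q·B·(1−ν²)/E_s · I_f.
E_s = 48.7 MPa = 48700 kPa.
S_e = 221 × 2.4 × (1 − 0.31²) / 48700 × 0.67
    = 221 × 2.4 × 0.9039 / 48700 × 0.67
    = 0.006596 m = 6.596 mm

S_e ≈ 6.6 mm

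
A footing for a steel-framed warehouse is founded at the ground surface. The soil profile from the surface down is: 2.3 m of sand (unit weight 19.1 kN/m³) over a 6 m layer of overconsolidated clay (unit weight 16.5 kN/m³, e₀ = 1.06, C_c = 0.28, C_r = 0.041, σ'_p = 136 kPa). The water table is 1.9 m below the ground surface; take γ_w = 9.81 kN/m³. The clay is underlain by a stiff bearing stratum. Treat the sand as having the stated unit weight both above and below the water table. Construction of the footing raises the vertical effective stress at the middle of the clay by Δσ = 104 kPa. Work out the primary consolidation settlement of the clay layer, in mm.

S_c ≈ 109 mm

Mid-depth of clay below the ground surface: z = 2.3 + 6/2 = 5.3 m.
Total vertical stress at mid-clay: σ_v = 19.1×2.3 + 16.5×3 = 93.43 kPa.
Pore pressure: u = 9.81×(5.3 − 1.9) = 33.354 kPa.
Initial effective stress: σ'_0 = σ_v − u = 93.43 − 33.354 = 60.076 kPa.
Final effective stress: σ'_f = 60.076 + 104 = 164.08 kPa.
σ'_f = 164.08 > σ'_p = 136 kPa, so the stress path crosses the preconsolidation pressure — recompression up to σ'_p, then virgin compression beyond:
S_c = H/(1+e₀)·[C_r·log₁₀(σ'_p/σ'_0) + C_c·log₁₀(σ'_f/σ'_p)]
    = 6/2.06 × [0.041×log₁₀(136/60.076) + 0.28×log₁₀(164.08/136)]
    = 2.9126 × [0.014548 + 0.022825] = 0.1089 m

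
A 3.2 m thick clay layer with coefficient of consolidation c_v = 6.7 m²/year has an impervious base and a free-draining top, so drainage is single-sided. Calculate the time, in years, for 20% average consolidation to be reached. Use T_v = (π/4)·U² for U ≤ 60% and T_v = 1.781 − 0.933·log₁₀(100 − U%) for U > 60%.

t ≈ 0.048 years

Drainage path length: H_d = H = 3.2 m (single drainage).
U ≤ 60%: T_v = (π/4)·U² = (π/4)×0.2² = 0.031416.
t = T_v·H_d²/c_v = 0.031416×3.2²/6.7 = 0.04801 years.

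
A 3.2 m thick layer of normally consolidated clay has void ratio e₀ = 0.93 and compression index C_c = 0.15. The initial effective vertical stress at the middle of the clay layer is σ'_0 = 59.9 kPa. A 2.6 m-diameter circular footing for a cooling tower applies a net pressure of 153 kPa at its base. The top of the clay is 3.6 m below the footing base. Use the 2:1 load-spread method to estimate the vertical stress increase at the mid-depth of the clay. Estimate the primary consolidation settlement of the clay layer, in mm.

S_c ≈ 27 mm

Mid-depth of clay below the footing base: z = 3.6 + 3.2/2 = 5.2 m.
Stress increase at mid-clay by the 2:1 spreading method:
Δσ ≈ qD²/(D+z)² = 153×2.6²/(2.6+5.2)² = 17 kPa
Final effective stress: σ'_f = σ'_0 + Δσ = 59.9 + 17 = 76.9 kPa.
Normally consolidated clay, so the full stress increment lies on the virgin compression line:
S_c = C_c·H/(1+e₀)·log₁₀(σ'_f/σ'_0) = 0.15×3.2/(1+0.93)×log₁₀(76.9/59.9)
    = 0.2487 × 0.1085 = 0.02698 m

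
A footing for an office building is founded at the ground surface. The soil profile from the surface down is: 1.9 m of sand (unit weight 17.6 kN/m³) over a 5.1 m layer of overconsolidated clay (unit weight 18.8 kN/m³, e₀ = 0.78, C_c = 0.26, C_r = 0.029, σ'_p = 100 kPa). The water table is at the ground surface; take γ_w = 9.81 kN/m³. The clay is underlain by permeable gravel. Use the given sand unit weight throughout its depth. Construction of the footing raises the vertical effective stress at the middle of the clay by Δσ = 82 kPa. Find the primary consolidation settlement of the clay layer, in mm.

Mid-depth of clay below the ground surface: z = 1.9 + 5.1/2 = 4.45 m.
Total vertical stress at mid-clay: σ_v = 17.6×1.9 + 18.8×2.55 = 81.38 kPa.
Pore pressure: u = 9.81×(4.45 − 0) = 43.655 kPa.
Initial effective stress: σ'_0 = σ_v − u = 81.38 − 43.655 = 37.725 kPa.
Final effective stress: σ'_f = 37.725 + 82 = 119.72 kPa.
σ'_f = 119.72 > σ'_p = 100 kPa, so the stress path crosses the preconsolidation pressure — recompression up to σ'_p, then virgin compression beyond:
S_c = H/(1+e₀)·[C_r·log₁₀(σ'_p/σ'_0) + C_c·log₁₀(σ'_f/σ'_p)]
    = 5.1/1.78 × [0.029×log₁₀(100/37.725) + 0.26×log₁₀(119.72/100)]
    = 2.8652 × [0.012278 + 0.020323] = 0.09341 m

S_c ≈ 93.4 mm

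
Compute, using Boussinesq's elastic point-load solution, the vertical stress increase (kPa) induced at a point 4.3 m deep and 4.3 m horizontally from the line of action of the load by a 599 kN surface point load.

Δσ_z ≈ 2.73 kPa

Boussinesq vertical stress below a point load on an elastic half-space:
Δσ_z = 3P/(2πz²) · [1 + (r/z)²]^(−5/2)
r/z = 4.3/4.3 = 1; [1+(r/z)²]^(−5/2) = 0.17678.
Δσ_z = 3×599/(2π×4.3²) × 0.17678 = 15.468 × 0.17678 = 2.734 kPa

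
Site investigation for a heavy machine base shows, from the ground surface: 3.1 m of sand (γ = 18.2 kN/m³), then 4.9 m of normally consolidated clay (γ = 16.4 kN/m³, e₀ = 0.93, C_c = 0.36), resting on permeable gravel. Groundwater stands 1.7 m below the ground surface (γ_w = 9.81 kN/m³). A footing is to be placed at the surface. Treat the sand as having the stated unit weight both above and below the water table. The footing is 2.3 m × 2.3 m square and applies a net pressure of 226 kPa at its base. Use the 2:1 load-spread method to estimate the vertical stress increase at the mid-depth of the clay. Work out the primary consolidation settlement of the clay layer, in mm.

Mid-depth of clay below the ground surface: z = 3.1 + 4.9/2 = 5.55 m.
Total vertical stress at mid-clay: σ_v = 18.2×3.1 + 16.4×2.45 = 96.6 kPa.
Pore pressure: u = 9.81×(5.55 − 1.7) = 37.769 kPa.
Initial effective stress: σ'_0 = σ_v − u = 96.6 − 37.769 = 58.831 kPa.
Stress increase at mid-clay by the 2:1 spreading method:
Δσ = qBL/((B+z)(L+z)) = 226×2.3×2.3/((2.3+5.55)(2.3+5.55)) = 19.401 kPa
Final effective stress: σ'_f = σ'_0 + Δσ = 58.831 + 19.401 = 78.232 kPa.
Normally consolidated clay, so the full stress increment lies on the virgin compression line:
S_c = C_c·H/(1+e₀)·log₁₀(σ'_f/σ'_0) = 0.36×4.9/(1+0.93)×log₁₀(78.232/58.831)
    = 0.91399 × 0.12378 = 0.1131 m

S_c ≈ 113 mm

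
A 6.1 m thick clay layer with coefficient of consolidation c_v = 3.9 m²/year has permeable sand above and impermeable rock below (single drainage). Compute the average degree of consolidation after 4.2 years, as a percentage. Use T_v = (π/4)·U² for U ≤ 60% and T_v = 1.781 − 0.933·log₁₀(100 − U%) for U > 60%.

Drainage path length: H_d = H = 6.1 m (single drainage).
T_v = c_v·t/H_d² = 3.9×4.2/6.1² = 0.4402.
T_v = 0.4402 corresponds to the U > 60% branch:
U = 1 − 10^((1.781 − T_v)/0.933)/100 = 0.7264

U ≈ 72.6 %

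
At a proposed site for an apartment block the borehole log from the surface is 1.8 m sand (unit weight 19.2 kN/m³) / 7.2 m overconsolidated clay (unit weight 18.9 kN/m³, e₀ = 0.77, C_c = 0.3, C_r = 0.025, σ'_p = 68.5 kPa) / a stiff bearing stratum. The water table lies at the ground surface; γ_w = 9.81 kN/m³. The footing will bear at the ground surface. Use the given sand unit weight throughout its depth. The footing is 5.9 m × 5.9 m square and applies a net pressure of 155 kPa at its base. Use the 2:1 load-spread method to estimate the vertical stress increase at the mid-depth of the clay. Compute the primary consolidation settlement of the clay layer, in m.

Mid-depth of clay below the ground surface: z = 1.8 + 7.2/2 = 5.4 m.
Total vertical stress at mid-clay: σ_v = 19.2×1.8 + 18.9×3.6 = 102.6 kPa.
Pore pressure: u = 9.81×(5.4 − 0) = 52.974 kPa.
Initial effective stress: σ'_0 = σ_v − u = 102.6 − 52.974 = 49.626 kPa.
Stress increase at mid-clay by the 2:1 spreading method:
Δσ = qBL/((B+z)(L+z)) = 155×5.9×5.9/((5.9+5.4)(5.9+5.4)) = 42.255 kPa
Final effective stress: σ'_f = 49.626 + 42.255 = 91.881 kPa.
σ'_f = 91.881 > σ'_p = 68.5 kPa, so the stress path crosses the preconsolidation pressure — recompression up to σ'_p, then virgin compression beyond:
S_c = H/(1+e₀)·[C_r·log₁₀(σ'_p/σ'_0) + C_c·log₁₀(σ'_f/σ'_p)]
    = 7.2/1.77 × [0.025×log₁₀(68.5/49.626) + 0.3×log₁₀(91.881/68.5)]
    = 4.0678 × [0.0034995 + 0.038261] = 0.1699 m

S_c ≈ 0.17 m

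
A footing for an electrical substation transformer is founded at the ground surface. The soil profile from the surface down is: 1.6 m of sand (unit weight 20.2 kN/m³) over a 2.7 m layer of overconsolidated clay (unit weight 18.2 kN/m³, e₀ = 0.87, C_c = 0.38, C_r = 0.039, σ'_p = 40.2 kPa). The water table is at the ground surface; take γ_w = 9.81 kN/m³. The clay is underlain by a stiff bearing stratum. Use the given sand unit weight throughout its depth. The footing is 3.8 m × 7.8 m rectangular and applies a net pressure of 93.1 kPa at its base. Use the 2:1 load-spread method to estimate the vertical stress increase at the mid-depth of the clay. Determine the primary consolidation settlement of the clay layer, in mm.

Mid-depth of clay below the ground surface: z = 1.6 + 2.7/2 = 2.95 m.
Total vertical stress at mid-clay: σ_v = 20.2×1.6 + 18.2×1.35 = 56.89 kPa.
Pore pressure: u = 9.81×(2.95 − 0) = 28.94 kPa.
Initial effective stress: σ'_0 = σ_v − u = 56.89 − 28.94 = 27.95 kPa.
Stress increase at mid-clay by the 2:1 spreading method:
Δσ = qBL/((B+z)(L+z)) = 93.1×3.8×7.8/((3.8+2.95)(7.8+2.95)) = 38.029 kPa
Final effective stress: σ'_f = 27.95 + 38.029 = 65.979 kPa.
σ'_f = 65.979 > σ'_p = 40.2 kPa, so the stress path crosses the preconsolidation pressure — recompression up to σ'_p, then virgin compression beyond:
S_c = H/(1+e₀)·[C_r·log₁₀(σ'_p/σ'_0) + C_c·log₁₀(σ'_f/σ'_p)]
    = 2.7/1.87 × [0.039×log₁₀(40.2/27.95) + 0.38×log₁₀(65.979/40.2)]
    = 1.4439 × [0.0061559 + 0.081768] = 0.127 m

S_c ≈ 127 mm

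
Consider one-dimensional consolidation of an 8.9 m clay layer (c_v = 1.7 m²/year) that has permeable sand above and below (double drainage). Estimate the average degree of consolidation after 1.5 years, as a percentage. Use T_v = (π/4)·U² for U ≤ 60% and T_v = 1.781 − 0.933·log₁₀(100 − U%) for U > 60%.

U ≈ 40.5 %

Drainage path length: H_d = H/2 = 4.45 m (double drainage).
T_v = c_v·t/H_d² = 1.7×1.5/4.45² = 0.12877.
T_v = 0.12877 corresponds to the U ≤ 60% branch:
U = √(4T_v/π) = 0.4049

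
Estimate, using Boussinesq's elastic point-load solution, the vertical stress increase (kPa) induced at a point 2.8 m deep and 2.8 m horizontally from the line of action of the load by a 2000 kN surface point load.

Boussinesq vertical stress below a point load on an elastic half-space:
Δσ_z = 3P/(2πz²) · [1 + (r/z)²]^(−5/2)
r/z = 2.8/2.8 = 1; [1+(r/z)²]^(−5/2) = 0.17678.
Δσ_z = 3×2000/(2π×2.8²) × 0.17678 = 121.8 × 0.17678 = 21.53 kPa

Δσ_z ≈ 21.5 kPa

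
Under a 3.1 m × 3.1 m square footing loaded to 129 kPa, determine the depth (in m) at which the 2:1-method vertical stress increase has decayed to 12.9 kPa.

z ≈ 6.7 m

2:1 spreading — at depth z the loaded area has grown by z in each plan dimension:
qB²/(B+z)² = Δσ_z ⇒ z = B(√(q/Δσ_z) − 1) = 3.1×(√(129/12.9) − 1) = 6.703 m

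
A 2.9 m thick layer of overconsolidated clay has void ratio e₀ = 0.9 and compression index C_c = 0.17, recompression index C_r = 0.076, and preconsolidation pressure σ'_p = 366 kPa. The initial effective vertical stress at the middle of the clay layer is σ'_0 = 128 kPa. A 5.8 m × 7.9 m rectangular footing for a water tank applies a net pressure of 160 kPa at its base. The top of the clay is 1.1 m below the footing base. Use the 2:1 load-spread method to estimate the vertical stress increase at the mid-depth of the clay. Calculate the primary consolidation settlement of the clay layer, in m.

S_c ≈ 0.0254 m

Mid-depth of clay below the footing base: z = 1.1 + 2.9/2 = 2.55 m.
Stress increase at mid-clay by the 2:1 spreading method:
Δσ = qBL/((B+z)(L+z)) = 160×5.8×7.9/((5.8+2.55)(7.9+2.55)) = 84.018 kPa
Final effective stress: σ'_f = 128 + 84.018 = 212.02 kPa.
σ'_f = 212.02 ≤ σ'_p = 366 kPa, so the clay remains overconsolidated and only the recompression index applies:
S_c = C_r·H/(1+e₀)·log₁₀(σ'_f/σ'_0) = 0.076×2.9/1.9×log₁₀(212.02/128)
    = 0.116 × 0.21917 = 0.02542 m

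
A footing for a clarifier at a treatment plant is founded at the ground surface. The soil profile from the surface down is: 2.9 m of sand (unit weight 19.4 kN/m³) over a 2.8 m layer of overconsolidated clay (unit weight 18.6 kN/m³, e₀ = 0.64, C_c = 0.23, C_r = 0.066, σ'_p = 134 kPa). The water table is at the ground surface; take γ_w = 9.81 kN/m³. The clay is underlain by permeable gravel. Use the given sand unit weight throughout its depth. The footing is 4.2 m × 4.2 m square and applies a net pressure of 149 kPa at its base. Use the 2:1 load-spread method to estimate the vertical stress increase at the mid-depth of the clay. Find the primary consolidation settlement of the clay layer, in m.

Mid-depth of clay below the ground surface: z = 2.9 + 2.8/2 = 4.3 m.
Total vertical stress at mid-clay: σ_v = 19.4×2.9 + 18.6×1.4 = 82.3 kPa.
Pore pressure: u = 9.81×(4.3 − 0) = 42.183 kPa.
Initial effective stress: σ'_0 = σ_v − u = 82.3 − 42.183 = 40.117 kPa.
Stress increase at mid-clay by the 2:1 spreading method:
Δσ = qBL/((B+z)(L+z)) = 149×4.2×4.2/((4.2+4.3)(4.2+4.3)) = 36.379 kPa
Final effective stress: σ'_f = 40.117 + 36.379 = 76.496 kPa.
σ'_f = 76.496 ≤ σ'_p = 134 kPa, so the clay remains overconsolidated and only the recompression index applies:
S_c = C_r·H/(1+e₀)·log₁₀(σ'_f/σ'_0) = 0.066×2.8/1.64×log₁₀(76.496/40.117)
    = 0.11268 × 0.28031 = 0.03159 m

S_c ≈ 0.0316 m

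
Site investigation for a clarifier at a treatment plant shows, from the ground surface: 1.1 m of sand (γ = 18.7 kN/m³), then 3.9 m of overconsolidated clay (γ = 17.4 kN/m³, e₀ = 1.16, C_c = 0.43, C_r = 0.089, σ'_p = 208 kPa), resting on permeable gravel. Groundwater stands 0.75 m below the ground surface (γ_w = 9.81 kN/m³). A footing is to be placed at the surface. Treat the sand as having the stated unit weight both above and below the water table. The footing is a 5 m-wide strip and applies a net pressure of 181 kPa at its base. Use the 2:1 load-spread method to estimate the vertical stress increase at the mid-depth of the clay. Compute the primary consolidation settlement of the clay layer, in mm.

S_c ≈ 105 mm

Mid-depth of clay below the ground surface: z = 1.1 + 3.9/2 = 3.05 m.
Total vertical stress at mid-clay: σ_v = 18.7×1.1 + 17.4×1.95 = 54.5 kPa.
Pore pressure: u = 9.81×(3.05 − 0.75) = 22.563 kPa.
Initial effective stress: σ'_0 = σ_v − u = 54.5 − 22.563 = 31.937 kPa.
Stress increase at mid-clay by the 2:1 spreading method:
Δσ = qB/(B+z) = 181×5/(5+3.05) = 112.42 kPa
Final effective stress: σ'_f = 31.937 + 112.42 = 144.36 kPa.
σ'_f = 144.36 ≤ σ'_p = 208 kPa, so the clay remains overconsolidated and only the recompression index applies:
S_c = C_r·H/(1+e₀)·log₁₀(σ'_f/σ'_0) = 0.089×3.9/2.16×log₁₀(144.36/31.937)
    = 0.1607 × 0.65515 = 0.1053 m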